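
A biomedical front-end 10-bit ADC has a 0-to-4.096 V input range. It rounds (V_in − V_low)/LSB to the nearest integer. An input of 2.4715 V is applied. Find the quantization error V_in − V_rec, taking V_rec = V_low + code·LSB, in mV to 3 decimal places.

Step size: 4.096 V ÷ 2^10 = 4.000 mV.
(2.4715 − 0)/0.004 = 617.8750; round gives code 618.
V_rec = 0 + 618·0.004 = 2.472 V.
Difference: -0.0005 V → -0.500 mV.

-0.500 mV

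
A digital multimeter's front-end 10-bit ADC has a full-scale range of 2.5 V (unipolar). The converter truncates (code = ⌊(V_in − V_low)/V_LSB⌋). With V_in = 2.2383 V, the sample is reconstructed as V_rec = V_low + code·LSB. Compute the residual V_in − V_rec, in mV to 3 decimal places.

1.972 mV

Step size: 2.5 V ÷ 2^10 = 2.441 mV.
(V_in − V_low)/LSB = (2.2383 − 0)/0.00244141 = 916.8077 → code 916 (floor).
Code 916 maps back to 0 + 916×0.00244141 V = 2.2363281 V.
V_in − V_rec = 0.00197188 V = 1.972 mV.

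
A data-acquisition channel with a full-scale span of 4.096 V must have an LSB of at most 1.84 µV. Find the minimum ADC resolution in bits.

22 bits

Number of steps required ≥ 4.096 V / 1.84 µV = 2226086.96.
Need 2^N ≥ 2226086.96; 2^21 = 2097152, 2^22 = 4194304.
Minimum N = 22.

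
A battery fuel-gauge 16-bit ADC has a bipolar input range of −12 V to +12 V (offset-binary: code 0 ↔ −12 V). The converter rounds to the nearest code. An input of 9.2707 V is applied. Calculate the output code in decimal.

code 58083

Full-scale span = 24 V; LSB = 24/2^16 = 366.21 µV.
Input sits at 58083.191 steps above V_low.
Round → code 58083.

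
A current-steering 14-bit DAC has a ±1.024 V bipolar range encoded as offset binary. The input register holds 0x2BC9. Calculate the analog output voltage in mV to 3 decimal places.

LSB = 2.048 V / 2^14 = 125.00 µV.
Code 0x2BC9 = 11209 decimal.
V_out = (−1.024) + 11209 × 0.000125 V = 0.377125 V.
= 377.125 mV.

377.125 mV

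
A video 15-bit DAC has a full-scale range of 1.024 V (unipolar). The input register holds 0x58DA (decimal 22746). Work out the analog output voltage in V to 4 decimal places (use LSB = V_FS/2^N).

0.7108 V

LSB = 1.024 V / 2^15 = 31.25 µV.
Code 0x58DA = 22746 decimal.
V_out = 0 + 22746 × 3.125e-05 V = 0.710812 V.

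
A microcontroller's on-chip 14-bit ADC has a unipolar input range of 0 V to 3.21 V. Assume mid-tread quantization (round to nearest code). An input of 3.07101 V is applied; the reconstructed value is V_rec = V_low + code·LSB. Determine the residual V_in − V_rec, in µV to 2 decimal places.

-80.70 µV

One LSB is 3.21 V / 16384 = 195.92 µV.
(V_in − V_low)/LSB = (3.07101 − 0)/0.000195923 = 15674.5881 → code 15675 (round).
Reconstructed: 3.0710907 V.
Error = 3.07101 − 3.0710907 = -8.06982e-05 V = -80.70 µV.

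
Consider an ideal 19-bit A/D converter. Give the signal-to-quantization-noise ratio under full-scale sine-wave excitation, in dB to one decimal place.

SNR ≈ 6.02·N + 1.76 dB = 6.02·19 + 1.76 = 116.14 dB.

116.1 dB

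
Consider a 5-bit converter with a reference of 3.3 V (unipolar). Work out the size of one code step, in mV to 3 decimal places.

Full-scale span = 3.3 V.
LSB = 3.3 / 2^5 = 3.3 / 32 = 0.103125 V = 103.125 mV.

103.125 mV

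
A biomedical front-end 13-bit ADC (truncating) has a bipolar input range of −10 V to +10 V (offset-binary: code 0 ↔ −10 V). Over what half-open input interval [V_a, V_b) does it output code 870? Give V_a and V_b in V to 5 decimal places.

LSB = 20/2^13 = 2.441 mV.
V_a = V_low + 870·LSB = -7.87598 V; V_b = V_low + 871·LSB = -7.87354 V.

[-7.87598 V, -7.87354 V)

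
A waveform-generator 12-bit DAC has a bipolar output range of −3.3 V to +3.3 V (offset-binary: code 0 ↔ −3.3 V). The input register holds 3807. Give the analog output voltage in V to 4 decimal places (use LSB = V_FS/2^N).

2.8343 V

LSB = 6.6 V / 2^12 = 1.611 mV.
V_out = (−3.3) + 3807 × 0.00161133 V = 2.83433 V.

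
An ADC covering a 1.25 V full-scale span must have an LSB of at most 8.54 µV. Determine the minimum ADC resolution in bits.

Number of steps required ≥ 1.25 V / 8.54 µV = 146370.02.
Need 2^N ≥ 146370.02; 2^17 = 131072, 2^18 = 262144.
Minimum N = 18.

18 bits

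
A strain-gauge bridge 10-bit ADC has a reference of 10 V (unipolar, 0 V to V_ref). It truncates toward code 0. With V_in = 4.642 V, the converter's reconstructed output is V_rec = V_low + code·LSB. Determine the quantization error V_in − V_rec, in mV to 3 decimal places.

3.328 mV

LSB = 10/2^10 = 9.766 mV.
(V_in − V_low)/LSB = (4.642 − 0)/0.00976562 = 475.3408 → code 475 (floor).
Code 475 maps back to 0 + 475×0.00976562 V = 4.6386719 V.
Difference: 0.00332812 V → 3.328 mV.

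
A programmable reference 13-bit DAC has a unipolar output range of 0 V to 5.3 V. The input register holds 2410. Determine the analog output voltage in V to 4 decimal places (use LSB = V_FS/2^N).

1.5592 V

LSB = 5.3 V / 2^13 = 0.647 mV.
V_out = 0 + 2410 × 0.000646973 V = 1.5592 V.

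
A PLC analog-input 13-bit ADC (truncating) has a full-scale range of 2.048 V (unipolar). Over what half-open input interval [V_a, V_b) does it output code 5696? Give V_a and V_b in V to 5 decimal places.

LSB = 2.048/2^13 = 250.00 µV.
V_a = V_low + 5696·LSB = 1.424 V; V_b = V_low + 5697·LSB = 1.42425 V.

[1.42400 V, 1.42425 V)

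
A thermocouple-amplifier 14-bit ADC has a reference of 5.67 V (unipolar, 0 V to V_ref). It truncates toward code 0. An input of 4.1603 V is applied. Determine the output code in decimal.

Full-scale span = 5.67 V; LSB = 5.67/2^14 = 346.07 µV.
Input sits at 12021.579 steps above V_low.
So the output code is 12021.

code 12021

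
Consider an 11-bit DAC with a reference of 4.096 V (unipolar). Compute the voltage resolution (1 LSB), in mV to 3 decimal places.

Full-scale span = 4.096 V.
LSB = 4.096 / 2^11 = 4.096 / 2048 = 0.002 V = 2.000 mV.

2.000 mV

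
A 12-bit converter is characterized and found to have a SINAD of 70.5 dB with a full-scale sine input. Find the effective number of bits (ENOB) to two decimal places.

ENOB = (SINAD − 1.76) / 6.02 = (70.5 − 1.76)/6.02 = 11.419.

11.42 bits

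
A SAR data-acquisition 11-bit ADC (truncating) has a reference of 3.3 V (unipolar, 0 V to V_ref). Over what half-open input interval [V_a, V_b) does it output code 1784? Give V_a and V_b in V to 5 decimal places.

LSB = 3.3/2^11 = 1.611 mV.
V_a = V_low + 1784·LSB = 2.87461 V; V_b = V_low + 1785·LSB = 2.87622 V.

[2.87461 V, 2.87622 V)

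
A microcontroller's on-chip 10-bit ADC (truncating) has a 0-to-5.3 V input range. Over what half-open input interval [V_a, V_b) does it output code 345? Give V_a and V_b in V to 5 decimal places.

[1.78564 V, 1.79082 V)

LSB = 5.3/2^10 = 5.176 mV.
V_a = V_low + 345·LSB = 1.78564 V; V_b = V_low + 346·LSB = 1.79082 V.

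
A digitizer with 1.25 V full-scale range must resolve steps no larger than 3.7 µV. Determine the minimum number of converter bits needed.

19 bits

Number of steps required ≥ 1.25 V / 3.7 µV = 337837.84.
Need 2^N ≥ 337837.84; 2^18 = 262144, 2^19 = 524288.
Minimum N = 19.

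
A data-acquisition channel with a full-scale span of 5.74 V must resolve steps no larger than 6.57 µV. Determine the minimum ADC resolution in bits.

Number of steps required ≥ 5.74 V / 6.57 µV = 873668.19.
Need 2^N ≥ 873668.19; 2^19 = 524288, 2^20 = 1048576.
Minimum N = 20.

20 bits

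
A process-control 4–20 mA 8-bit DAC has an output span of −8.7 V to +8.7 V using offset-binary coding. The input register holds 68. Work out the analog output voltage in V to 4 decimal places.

-4.0781 V

LSB = 17.4 V / 2^8 = 67.969 mV.
V_out = (−8.7) + 68 × 0.0679687 V = -4.07812 V.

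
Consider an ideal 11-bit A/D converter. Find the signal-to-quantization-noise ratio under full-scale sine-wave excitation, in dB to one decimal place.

SNR ≈ 6.02·N + 1.76 dB = 6.02·11 + 1.76 = 67.98 dB.

68.0 dB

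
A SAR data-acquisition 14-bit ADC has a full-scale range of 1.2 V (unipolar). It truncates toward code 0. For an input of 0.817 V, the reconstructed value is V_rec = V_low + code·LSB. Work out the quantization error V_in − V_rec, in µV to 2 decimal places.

LSB = 1.2/2^14 = 73.24 µV.
(0.817 − 0)/7.32422e-05 = 11154.7733; ⌊·⌋ gives code 11154.
Code 11154 maps back to 0 + 11154×7.32422e-05 V = 0.81694336 V.
V_in − V_rec = 5.66406e-05 V = 56.64 µV.

56.64 µV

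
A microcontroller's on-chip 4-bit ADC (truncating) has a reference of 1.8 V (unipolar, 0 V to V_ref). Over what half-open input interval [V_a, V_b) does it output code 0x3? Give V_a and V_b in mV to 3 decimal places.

[337.500 mV, 450.000 mV)

LSB = 1.8/2^4 = 112.500 mV.
Code 0x3 = 3 decimal.
V_a = V_low + 3·LSB = 0.3375 V; V_b = V_low + 4·LSB = 0.45 V.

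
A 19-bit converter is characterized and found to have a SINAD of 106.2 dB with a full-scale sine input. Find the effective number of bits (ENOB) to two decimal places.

ENOB = (SINAD − 1.76) / 6.02 = (106.2 − 1.76)/6.02 = 17.349.

17.35 bits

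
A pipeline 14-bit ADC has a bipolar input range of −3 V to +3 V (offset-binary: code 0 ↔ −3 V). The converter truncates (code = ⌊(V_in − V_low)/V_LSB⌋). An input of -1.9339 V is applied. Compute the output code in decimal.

code 2911

Full-scale span = 6 V; LSB = 6/2^14 = 366.21 µV.
Input sits at 2911.164 steps above V_low.
⌊·⌋(2911.164) = 2911.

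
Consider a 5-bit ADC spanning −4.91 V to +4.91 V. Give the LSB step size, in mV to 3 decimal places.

Full-scale span = 9.82 V.
LSB = 9.82 / 2^5 = 9.82 / 32 = 0.306875 V = 306.875 mV.

306.875 mV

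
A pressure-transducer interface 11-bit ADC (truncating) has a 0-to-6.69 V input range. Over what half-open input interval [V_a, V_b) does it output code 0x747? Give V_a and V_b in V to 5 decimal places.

LSB = 6.69/2^11 = 3.267 mV.
Code 0x747 = 1863 decimal.
V_a = V_low + 1863·LSB = 6.08568 V; V_b = V_low + 1864·LSB = 6.08895 V.

[6.08568 V, 6.08895 V)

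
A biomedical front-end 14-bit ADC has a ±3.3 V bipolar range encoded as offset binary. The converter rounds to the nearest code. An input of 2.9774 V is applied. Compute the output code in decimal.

code 15583

Full-scale span = 6.6 V; LSB = 6.6/2^14 = 402.83 µV.
Input sits at 15583.170 steps above V_low.
Round → code 15583.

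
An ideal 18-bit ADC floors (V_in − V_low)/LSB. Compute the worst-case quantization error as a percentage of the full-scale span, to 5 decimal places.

Truncating → worst-case error = 1 LSB = V_FS/2^18, so 100/262144 = 0.00038147 % of full scale.

0.00038 %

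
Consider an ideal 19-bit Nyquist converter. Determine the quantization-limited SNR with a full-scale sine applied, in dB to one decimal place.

SNR ≈ 6.02·N + 1.76 dB = 6.02·19 + 1.76 = 116.14 dB.

116.1 dB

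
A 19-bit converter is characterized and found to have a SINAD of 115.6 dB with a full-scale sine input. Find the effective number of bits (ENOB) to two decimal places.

ENOB = (SINAD − 1.76) / 6.02 = (115.6 − 1.76)/6.02 = 18.910.

18.91 bits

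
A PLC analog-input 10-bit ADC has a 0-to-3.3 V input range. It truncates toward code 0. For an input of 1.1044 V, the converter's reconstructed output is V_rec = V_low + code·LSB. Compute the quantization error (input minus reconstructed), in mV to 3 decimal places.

2.252 mV

Step size: 3.3 V ÷ 2^10 = 3.223 mV.
Scaled input = 342.6987 LSBs, so code = 342.
Code 342 maps back to 0 + 342×0.00322266 V = 1.1021484 V.
V_in − V_rec = 0.00225156 V = 2.252 mV.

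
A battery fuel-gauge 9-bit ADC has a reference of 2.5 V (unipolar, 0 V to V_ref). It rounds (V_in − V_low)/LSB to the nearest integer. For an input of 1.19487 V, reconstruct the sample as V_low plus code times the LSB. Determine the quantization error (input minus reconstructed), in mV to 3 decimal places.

One LSB is 2.5 V / 512 = 4.883 mV.
Scaled input = 244.7094 LSBs, so code = 245.
Reconstructed: 1.1962891 V.
Error = 1.19487 − 1.1962891 = -0.00141906 V = -1.419 mV.

-1.419 mV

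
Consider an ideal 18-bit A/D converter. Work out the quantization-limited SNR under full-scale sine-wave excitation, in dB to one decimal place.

110.1 dB

SNR ≈ 6.02·N + 1.76 dB = 6.02·18 + 1.76 = 110.12 dB.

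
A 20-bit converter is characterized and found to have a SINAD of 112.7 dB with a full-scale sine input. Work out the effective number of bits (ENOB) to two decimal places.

ENOB = (SINAD − 1.76) / 6.02 = (112.7 − 1.76)/6.02 = 18.429.

18.43 bits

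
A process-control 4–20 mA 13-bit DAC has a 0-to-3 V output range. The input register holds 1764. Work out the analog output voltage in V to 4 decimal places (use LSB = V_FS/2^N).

0.6460 V

LSB = 3 V / 2^13 = 366.21 µV.
V_out = 0 + 1764 × 0.000366211 V = 0.645996 V.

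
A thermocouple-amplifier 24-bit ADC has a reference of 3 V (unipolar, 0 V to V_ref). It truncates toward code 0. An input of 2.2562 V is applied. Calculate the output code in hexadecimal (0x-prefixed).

code 0xC08770 (decimal 12617584)

Full-scale span = 3 V; LSB = 3/2^24 = 0.18 µV.
Input sits at 12617584.913 steps above V_low.
So the output code is 12617584.
In hexadecimal (0x-prefixed): 0xC08770.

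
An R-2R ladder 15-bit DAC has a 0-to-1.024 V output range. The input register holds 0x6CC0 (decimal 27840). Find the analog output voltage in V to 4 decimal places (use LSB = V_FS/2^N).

LSB = 1.024 V / 2^15 = 31.25 µV.
Code 0x6CC0 = 27840 decimal.
V_out = 0 + 27840 × 3.125e-05 V = 0.87 V.

0.8700 V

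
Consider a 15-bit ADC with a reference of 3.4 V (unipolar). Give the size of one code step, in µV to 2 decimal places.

103.76 µV

Full-scale span = 3.4 V.
LSB = 3.4 / 2^15 = 3.4 / 32768 = 0.00010376 V = 103.76 µV.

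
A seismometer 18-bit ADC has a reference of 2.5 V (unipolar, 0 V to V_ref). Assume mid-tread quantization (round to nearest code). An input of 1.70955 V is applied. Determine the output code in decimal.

Full-scale span = 2.5 V; LSB = 2.5/2^18 = 9.54 µV.
(1.70955 − 0) / 9.53674e-06 = 179259.310 LSBs.
round(179259.310) = 179259.

code 179259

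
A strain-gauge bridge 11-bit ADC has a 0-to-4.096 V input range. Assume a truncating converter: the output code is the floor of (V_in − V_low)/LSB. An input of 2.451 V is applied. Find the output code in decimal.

code 1225

With 2048 levels over 4.096 V, one step is 2.000 mV.
(V_in − V_low)/LSB = (2.451 − 0) / 0.002 = 1225.500.
Floor → code 1225.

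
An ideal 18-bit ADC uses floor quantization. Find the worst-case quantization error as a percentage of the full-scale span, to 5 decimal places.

0.00038 %

Truncating → worst-case error = 1 LSB = V_FS/2^18, so 100/262144 = 0.00038147 % of full scale.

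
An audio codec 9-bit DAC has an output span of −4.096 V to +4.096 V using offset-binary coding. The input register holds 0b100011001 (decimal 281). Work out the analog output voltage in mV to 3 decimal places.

400.000 mV

LSB = 8.192 V / 2^9 = 16.000 mV.
Code 0b100011001 = 281 decimal.
V_out = (−4.096) + 281 × 0.016 V = 0.4 V.
= 400.000 mV.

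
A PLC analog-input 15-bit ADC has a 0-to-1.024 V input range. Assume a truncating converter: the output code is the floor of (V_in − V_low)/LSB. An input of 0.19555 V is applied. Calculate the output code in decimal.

code 6257

Full-scale span = 1.024 V; LSB = 1.024/2^15 = 31.25 µV.
(0.19555 − 0) / 3.125e-05 = 6257.600 LSBs.
Floor → code 6257.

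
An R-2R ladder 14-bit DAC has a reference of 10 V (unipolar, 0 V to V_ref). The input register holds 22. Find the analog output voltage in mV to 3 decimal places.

LSB = 10 V / 2^14 = 0.610 mV.
V_out = 0 + 22 × 0.000610352 V = 0.0134277 V.
= 13.428 mV.

13.428 mV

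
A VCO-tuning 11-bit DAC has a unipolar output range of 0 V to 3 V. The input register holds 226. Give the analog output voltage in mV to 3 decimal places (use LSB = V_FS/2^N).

LSB = 3 V / 2^11 = 1.465 mV.
V_out = 0 + 226 × 0.00146484 V = 0.331055 V.
= 331.055 mV.

331.055 mV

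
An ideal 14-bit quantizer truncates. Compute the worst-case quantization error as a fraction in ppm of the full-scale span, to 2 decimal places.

61.04 ppm

Truncating → worst-case error = 1 LSB = V_FS/2^14, so 1e+06/16384 = 61.0352 ppm of full scale.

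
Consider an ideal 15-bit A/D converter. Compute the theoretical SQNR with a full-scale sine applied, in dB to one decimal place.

SNR ≈ 6.02·N + 1.76 dB = 6.02·15 + 1.76 = 92.06 dB.

92.1 dB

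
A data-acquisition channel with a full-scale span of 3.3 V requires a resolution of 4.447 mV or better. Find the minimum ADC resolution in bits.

Number of steps required ≥ 3.3 V / 4.447 mV = 742.07.
Need 2^N ≥ 742.07; 2^9 = 512, 2^10 = 1024.
Minimum N = 10.

10 bits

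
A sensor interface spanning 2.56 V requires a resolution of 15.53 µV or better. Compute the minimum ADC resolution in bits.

Number of steps required ≥ 2.56 V / 15.53 µV = 164842.24.
Need 2^N ≥ 164842.24; 2^17 = 131072, 2^18 = 262144.
Minimum N = 18.

18 bits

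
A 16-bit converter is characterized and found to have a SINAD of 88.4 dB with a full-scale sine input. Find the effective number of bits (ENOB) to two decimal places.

ENOB = (SINAD − 1.76) / 6.02 = (88.4 − 1.76)/6.02 = 14.392.

14.39 bits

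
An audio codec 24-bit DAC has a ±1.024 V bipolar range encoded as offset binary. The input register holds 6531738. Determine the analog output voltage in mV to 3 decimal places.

-226.669 mV

LSB = 2.048 V / 2^24 = 0.12 µV.
V_out = (−1.024) + 6531738 × 1.2207e-07 V = -0.226669 V.
= -226.669 mV.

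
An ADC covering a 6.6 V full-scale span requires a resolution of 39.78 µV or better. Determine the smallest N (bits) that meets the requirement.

Number of steps required ≥ 6.6 V / 39.78 µV = 165912.52.
Need 2^N ≥ 165912.52; 2^17 = 131072, 2^18 = 262144.
Minimum N = 18.

18 bits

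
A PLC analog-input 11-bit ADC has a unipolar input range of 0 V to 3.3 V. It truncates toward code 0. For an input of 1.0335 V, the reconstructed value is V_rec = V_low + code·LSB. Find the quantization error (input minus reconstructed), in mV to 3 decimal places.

One LSB is 3.3 V / 2048 = 1.611 mV.
Scaled input = 641.3964 LSBs, so code = 641.
Code 641 maps back to 0 + 641×0.00161133 V = 1.0328613 V.
Error = 1.0335 − 1.0328613 = 0.000638672 V = 0.639 mV.

0.639 mV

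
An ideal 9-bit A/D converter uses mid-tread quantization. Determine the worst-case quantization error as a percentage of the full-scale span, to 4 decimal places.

Rounding → worst-case error = ½ LSB = V_FS/2^10, so 100/1024 = 0.0976562 % of full scale.

0.0977 %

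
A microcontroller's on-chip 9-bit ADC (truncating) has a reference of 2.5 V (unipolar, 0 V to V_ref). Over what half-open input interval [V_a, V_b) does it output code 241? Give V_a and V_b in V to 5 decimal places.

[1.17676 V, 1.18164 V)

LSB = 2.5/2^9 = 4.883 mV.
V_a = V_low + 241·LSB = 1.17676 V; V_b = V_low + 242·LSB = 1.18164 V.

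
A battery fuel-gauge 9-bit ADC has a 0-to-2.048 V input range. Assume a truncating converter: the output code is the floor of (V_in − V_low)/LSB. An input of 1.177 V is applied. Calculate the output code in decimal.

code 294

With 512 levels over 2.048 V, one step is 4.000 mV.
(V_in − V_low)/LSB = (1.177 − 0) / 0.004 = 294.250.
⌊·⌋(294.250) = 294.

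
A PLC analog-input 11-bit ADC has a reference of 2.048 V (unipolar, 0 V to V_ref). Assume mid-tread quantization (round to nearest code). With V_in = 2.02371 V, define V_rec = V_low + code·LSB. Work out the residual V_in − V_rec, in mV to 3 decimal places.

LSB = 2.048/2^11 = 1.000 mV.
(2.02371 − 0)/0.001 = 2023.7100; round gives code 2024.
Reconstructed: 2.024 V.
Error = 2.02371 − 2.024 = -0.00029 V = -0.290 mV.

-0.290 mV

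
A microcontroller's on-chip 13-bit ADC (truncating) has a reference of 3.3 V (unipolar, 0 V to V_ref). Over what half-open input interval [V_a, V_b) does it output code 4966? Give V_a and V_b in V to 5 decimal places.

LSB = 3.3/2^13 = 402.83 µV.
V_a = V_low + 4966·LSB = 2.00046 V; V_b = V_low + 4967·LSB = 2.00087 V.

[2.00046 V, 2.00087 V)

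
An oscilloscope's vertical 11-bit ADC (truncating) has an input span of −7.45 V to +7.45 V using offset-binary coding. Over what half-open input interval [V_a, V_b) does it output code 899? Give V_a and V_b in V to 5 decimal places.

[-0.90942 V, -0.90215 V)

LSB = 14.9/2^11 = 7.275 mV.
V_a = V_low + 899·LSB = -0.909424 V; V_b = V_low + 900·LSB = -0.902148 V.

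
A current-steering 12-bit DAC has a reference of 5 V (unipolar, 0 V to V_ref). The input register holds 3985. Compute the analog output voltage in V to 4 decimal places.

4.8645 V

LSB = 5 V / 2^12 = 1.221 mV.
V_out = 0 + 3985 × 0.0012207 V = 4.8645 V.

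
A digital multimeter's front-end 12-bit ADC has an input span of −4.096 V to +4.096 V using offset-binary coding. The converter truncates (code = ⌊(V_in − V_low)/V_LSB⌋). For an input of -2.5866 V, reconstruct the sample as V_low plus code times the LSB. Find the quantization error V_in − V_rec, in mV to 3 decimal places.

1.400 mV

Step size: 8.192 V ÷ 2^12 = 2.000 mV.
(V_in − V_low)/LSB = (-2.5866 − (−4.096))/0.002 = 754.7000 → code 754 (floor).
V_rec = (−4.096) + 754·0.002 = -2.588 V.
V_in − V_rec = 0.0014 V = 1.400 mV.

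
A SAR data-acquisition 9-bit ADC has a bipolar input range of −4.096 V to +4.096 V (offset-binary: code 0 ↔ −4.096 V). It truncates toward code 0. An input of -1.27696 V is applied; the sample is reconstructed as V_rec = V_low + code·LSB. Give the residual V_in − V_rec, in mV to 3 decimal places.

Step size: 8.192 V ÷ 2^9 = 16.000 mV.
(V_in − V_low)/LSB = (-1.27696 − (−4.096))/0.016 = 176.1900 → code 176 (floor).
Code 176 maps back to (−4.096) + 176×0.016 V = -1.28 V.
Error = -1.27696 − (−1.28) = 0.00304 V = 3.040 mV.

3.040 mV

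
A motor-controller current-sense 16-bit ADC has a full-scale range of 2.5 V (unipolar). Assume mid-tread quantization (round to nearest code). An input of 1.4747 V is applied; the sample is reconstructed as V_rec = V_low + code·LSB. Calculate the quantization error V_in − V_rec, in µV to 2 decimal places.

One LSB is 2.5 V / 65536 = 38.15 µV.
Scaled input = 38658.3757 LSBs, so code = 38658.
Reconstructed: 1.4746857 V.
V_in − V_rec = 1.43311e-05 V = 14.33 µV.

14.33 µV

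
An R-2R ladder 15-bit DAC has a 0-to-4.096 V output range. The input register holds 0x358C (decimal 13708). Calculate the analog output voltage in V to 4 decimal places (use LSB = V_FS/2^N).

1.7135 V

LSB = 4.096 V / 2^15 = 125.00 µV.
Code 0x358C = 13708 decimal.
V_out = 0 + 13708 × 0.000125 V = 1.7135 V.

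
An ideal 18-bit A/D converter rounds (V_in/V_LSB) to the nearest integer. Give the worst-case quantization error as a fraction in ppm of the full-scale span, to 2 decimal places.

Rounding → worst-case error = ½ LSB = V_FS/2^19, so 1e+06/524288 = 1.90735 ppm of full scale.

1.91 ppm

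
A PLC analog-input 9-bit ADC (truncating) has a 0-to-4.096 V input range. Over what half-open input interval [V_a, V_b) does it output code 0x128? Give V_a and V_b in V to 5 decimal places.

[2.36800 V, 2.37600 V)

LSB = 4.096/2^9 = 8.000 mV.
Code 0x128 = 296 decimal.
V_a = V_low + 296·LSB = 2.368 V; V_b = V_low + 297·LSB = 2.376 V.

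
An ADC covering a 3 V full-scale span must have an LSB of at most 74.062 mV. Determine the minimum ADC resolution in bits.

6 bits

Number of steps required ≥ 3 V / 74.062 mV = 40.51.
Need 2^N ≥ 40.51; 2^5 = 32, 2^6 = 64.
Minimum N = 6.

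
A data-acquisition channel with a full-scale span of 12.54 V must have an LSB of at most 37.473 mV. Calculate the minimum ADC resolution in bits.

9 bits

Number of steps required ≥ 12.54 V / 37.473 mV = 334.64.
Need 2^N ≥ 334.64; 2^8 = 256, 2^9 = 512.
Minimum N = 9.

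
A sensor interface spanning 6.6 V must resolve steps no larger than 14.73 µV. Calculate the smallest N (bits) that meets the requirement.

19 bits

Number of steps required ≥ 6.6 V / 14.73 µV = 448065.17.
Need 2^N ≥ 448065.17; 2^18 = 262144, 2^19 = 524288.
Minimum N = 19.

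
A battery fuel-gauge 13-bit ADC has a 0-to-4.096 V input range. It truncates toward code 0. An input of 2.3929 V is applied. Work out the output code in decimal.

LSB = 4.096 V / 8192 = 0.500 mV.
(2.3929 − 0) / 0.0005 = 4785.800 LSBs.
Floor → code 4785.

code 4785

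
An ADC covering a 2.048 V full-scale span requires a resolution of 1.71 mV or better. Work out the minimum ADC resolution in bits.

Number of steps required ≥ 2.048 V / 1.71 mV = 1197.66.
Need 2^N ≥ 1197.66; 2^10 = 1024, 2^11 = 2048.
Minimum N = 11.

11 bits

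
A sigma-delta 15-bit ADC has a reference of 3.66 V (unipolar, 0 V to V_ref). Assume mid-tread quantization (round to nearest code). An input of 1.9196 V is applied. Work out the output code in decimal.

LSB = 3.66 V / 32768 = 111.69 µV.
(V_in − V_low)/LSB = (1.9196 − 0) / 0.000111694 = 17186.189.
So the output code is 17186.

code 17186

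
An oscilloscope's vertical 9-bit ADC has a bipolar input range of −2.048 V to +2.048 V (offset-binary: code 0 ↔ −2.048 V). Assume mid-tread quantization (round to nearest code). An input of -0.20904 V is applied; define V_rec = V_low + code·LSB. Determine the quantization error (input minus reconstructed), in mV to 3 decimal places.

-1.040 mV

Step size: 4.096 V ÷ 2^9 = 8.000 mV.
(V_in − V_low)/LSB = (-0.20904 − (−2.048))/0.008 = 229.8700 → code 230 (round).
Code 230 maps back to (−2.048) + 230×0.008 V = -0.208 V.
Difference: -0.00104 V → -1.040 mV.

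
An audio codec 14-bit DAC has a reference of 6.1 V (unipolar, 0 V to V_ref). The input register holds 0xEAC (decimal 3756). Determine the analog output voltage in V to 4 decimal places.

1.3984 V

LSB = 6.1 V / 2^14 = 372.31 µV.
Code 0xEAC = 3756 decimal.
V_out = 0 + 3756 × 0.000372314 V = 1.39841 V.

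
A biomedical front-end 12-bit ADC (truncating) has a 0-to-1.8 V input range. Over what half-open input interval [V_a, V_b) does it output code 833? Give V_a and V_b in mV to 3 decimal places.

[366.064 mV, 366.504 mV)

LSB = 1.8/2^12 = 439.45 µV.
V_a = V_low + 833·LSB = 0.366064 V; V_b = V_low + 834·LSB = 0.366504 V.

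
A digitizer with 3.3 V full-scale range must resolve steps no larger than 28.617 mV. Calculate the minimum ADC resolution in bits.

Number of steps required ≥ 3.3 V / 28.617 mV = 115.32.
Need 2^N ≥ 115.32; 2^6 = 64, 2^7 = 128.
Minimum N = 7.

7 bits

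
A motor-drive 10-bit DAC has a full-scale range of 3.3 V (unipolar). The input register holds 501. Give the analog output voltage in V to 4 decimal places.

LSB = 3.3 V / 2^10 = 3.223 mV.
V_out = 0 + 501 × 0.00322266 V = 1.61455 V.

1.6146 V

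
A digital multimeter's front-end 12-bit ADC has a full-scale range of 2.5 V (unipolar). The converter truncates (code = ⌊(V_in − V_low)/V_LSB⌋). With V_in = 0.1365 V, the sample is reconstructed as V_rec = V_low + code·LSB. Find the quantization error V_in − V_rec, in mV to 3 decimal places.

0.392 mV

Step size: 2.5 V ÷ 2^12 = 0.610 mV.
(V_in − V_low)/LSB = (0.1365 − 0)/0.000610352 = 223.6416 → code 223 (floor).
Code 223 maps back to 0 + 223×0.000610352 V = 0.1361084 V.
V_in − V_rec = 0.000391602 V = 0.392 mV.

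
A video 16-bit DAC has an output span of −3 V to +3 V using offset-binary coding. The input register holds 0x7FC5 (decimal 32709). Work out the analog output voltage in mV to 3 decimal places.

LSB = 6 V / 2^16 = 91.55 µV.
Code 0x7FC5 = 32709 decimal.
V_out = (−3) + 32709 × 9.15527e-05 V = -0.00540161 V.
= -5.402 mV.

-5.402 mV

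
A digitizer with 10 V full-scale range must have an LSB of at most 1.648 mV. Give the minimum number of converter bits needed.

Number of steps required ≥ 10 V / 1.648 mV = 6067.96.
Need 2^N ≥ 6067.96; 2^12 = 4096, 2^13 = 8192.
Minimum N = 13.

13 bits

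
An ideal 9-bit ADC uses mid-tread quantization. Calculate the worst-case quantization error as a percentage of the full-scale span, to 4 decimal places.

Rounding → worst-case error = ½ LSB = V_FS/2^10, so 100/1024 = 0.0976562 % of full scale.

0.0977 %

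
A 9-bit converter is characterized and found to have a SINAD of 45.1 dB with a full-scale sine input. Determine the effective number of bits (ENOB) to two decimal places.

ENOB = (SINAD − 1.76) / 6.02 = (45.1 − 1.76)/6.02 = 7.199.

7.20 bits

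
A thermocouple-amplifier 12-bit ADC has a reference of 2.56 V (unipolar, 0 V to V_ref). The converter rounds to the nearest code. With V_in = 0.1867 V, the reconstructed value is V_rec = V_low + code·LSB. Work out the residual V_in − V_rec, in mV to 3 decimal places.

-0.175 mV

One LSB is 2.56 V / 4096 = 0.625 mV.
(0.1867 − 0)/0.000625 = 298.7200; round gives code 299.
Code 299 maps back to 0 + 299×0.000625 V = 0.186875 V.
V_in − V_rec = -0.000175 V = -0.175 mV.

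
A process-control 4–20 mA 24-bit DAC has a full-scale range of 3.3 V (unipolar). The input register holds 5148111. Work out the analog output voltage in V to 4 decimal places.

1.0126 V

LSB = 3.3 V / 2^24 = 0.20 µV.
V_out = 0 + 5148111 × 1.96695e-07 V = 1.01261 V.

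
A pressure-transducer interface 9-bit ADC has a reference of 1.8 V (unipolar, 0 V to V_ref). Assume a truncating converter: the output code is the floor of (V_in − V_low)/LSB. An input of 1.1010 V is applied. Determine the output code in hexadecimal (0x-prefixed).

code 0x139 (decimal 313)

With 512 levels over 1.8 V, one step is 3.516 mV.
Input sits at 313.173 steps above V_low.
Floor → code 313.
In hexadecimal (0x-prefixed): 0x139.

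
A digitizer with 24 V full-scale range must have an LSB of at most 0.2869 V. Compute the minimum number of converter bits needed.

Number of steps required ≥ 24 V / 0.2869 V = 83.65.
Need 2^N ≥ 83.65; 2^6 = 64, 2^7 = 128.
Minimum N = 7.

7 bits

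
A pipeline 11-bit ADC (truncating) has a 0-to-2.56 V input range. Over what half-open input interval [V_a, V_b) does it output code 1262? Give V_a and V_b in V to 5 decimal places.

LSB = 2.56/2^11 = 1.250 mV.
V_a = V_low + 1262·LSB = 1.5775 V; V_b = V_low + 1263·LSB = 1.57875 V.

[1.57750 V, 1.57875 V)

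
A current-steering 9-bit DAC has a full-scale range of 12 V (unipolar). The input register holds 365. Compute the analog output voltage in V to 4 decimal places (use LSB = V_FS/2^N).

LSB = 12 V / 2^9 = 23.438 mV.
V_out = 0 + 365 × 0.0234375 V = 8.55469 V.

8.5547 V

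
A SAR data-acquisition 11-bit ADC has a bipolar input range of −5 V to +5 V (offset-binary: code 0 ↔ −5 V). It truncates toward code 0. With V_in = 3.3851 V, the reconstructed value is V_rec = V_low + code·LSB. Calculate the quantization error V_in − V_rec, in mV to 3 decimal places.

1.311 mV

One LSB is 10 V / 2048 = 4.883 mV.
Scaled input = 1717.2685 LSBs, so code = 1717.
Reconstructed: 3.3837891 V.
V_in − V_rec = 0.00131094 V = 1.311 mV.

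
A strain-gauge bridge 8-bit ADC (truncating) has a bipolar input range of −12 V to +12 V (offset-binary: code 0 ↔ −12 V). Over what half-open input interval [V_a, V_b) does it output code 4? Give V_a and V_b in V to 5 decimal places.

LSB = 24/2^8 = 93.750 mV.
V_a = V_low + 4·LSB = -11.625 V; V_b = V_low + 5·LSB = -11.5312 V.

[-11.62500 V, -11.53125 V)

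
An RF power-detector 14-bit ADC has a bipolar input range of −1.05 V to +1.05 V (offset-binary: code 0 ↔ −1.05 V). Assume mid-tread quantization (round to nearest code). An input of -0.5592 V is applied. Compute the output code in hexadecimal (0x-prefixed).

With 16384 levels over 2.1 V, one step is 128.17 µV.
Input sits at 3829.175 steps above V_low.
So the output code is 3829.
In hexadecimal (0x-prefixed): 0xEF5.

code 0xEF5 (decimal 3829)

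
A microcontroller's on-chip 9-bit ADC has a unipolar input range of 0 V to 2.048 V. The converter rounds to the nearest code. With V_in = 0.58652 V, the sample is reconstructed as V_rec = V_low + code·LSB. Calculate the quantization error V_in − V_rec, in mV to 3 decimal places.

Step size: 2.048 V ÷ 2^9 = 4.000 mV.
Scaled input = 146.6300 LSBs, so code = 147.
Reconstructed: 0.588 V.
V_in − V_rec = -0.00148 V = -1.480 mV.

-1.480 mV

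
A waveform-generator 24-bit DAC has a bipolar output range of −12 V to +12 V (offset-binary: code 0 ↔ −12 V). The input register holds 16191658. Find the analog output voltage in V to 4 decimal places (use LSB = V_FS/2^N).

LSB = 24 V / 2^24 = 1.43 µV.
V_out = (−12) + 16191658 × 1.43051e-06 V = 11.1624 V.

11.1624 V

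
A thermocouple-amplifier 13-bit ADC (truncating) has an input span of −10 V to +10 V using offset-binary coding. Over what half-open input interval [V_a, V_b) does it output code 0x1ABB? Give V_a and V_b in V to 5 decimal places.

LSB = 20/2^13 = 2.441 mV.
Code 0x1ABB = 6843 decimal.
V_a = V_low + 6843·LSB = 6.70654 V; V_b = V_low + 6844·LSB = 6.70898 V.

[6.70654 V, 6.70898 V)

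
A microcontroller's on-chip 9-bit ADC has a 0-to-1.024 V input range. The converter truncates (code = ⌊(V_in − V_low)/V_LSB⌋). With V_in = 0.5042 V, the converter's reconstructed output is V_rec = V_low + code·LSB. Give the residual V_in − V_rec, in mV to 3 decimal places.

0.200 mV

LSB = 1.024/2^9 = 2.000 mV.
Scaled input = 252.1000 LSBs, so code = 252.
V_rec = 0 + 252·0.002 = 0.504 V.
Difference: 0.0002 V → 0.200 mV.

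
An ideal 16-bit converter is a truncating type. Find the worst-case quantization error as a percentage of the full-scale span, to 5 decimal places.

Truncating → worst-case error = 1 LSB = V_FS/2^16, so 100/65536 = 0.00152588 % of full scale.

0.00153 %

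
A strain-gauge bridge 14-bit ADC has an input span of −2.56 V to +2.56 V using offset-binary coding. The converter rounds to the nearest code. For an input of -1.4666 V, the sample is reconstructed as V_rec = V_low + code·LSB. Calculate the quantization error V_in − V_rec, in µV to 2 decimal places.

-37.50 µV

LSB = 5.12/2^14 = 312.50 µV.
(V_in − V_low)/LSB = (-1.4666 − (−2.56))/0.0003125 = 3498.8800 → code 3499 (round).
V_rec = (−2.56) + 3499·0.0003125 = -1.4665625 V.
Error = -1.4666 − (−1.4665625) = -3.75e-05 V = -37.50 µV.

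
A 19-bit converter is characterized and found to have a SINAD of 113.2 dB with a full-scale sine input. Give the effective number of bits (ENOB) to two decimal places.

ENOB = (SINAD − 1.76) / 6.02 = (113.2 − 1.76)/6.02 = 18.512.

18.51 bits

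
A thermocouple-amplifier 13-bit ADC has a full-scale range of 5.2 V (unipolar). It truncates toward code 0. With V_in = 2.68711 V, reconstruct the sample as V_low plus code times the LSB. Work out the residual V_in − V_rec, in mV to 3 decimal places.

0.147 mV

Step size: 5.2 V ÷ 2^13 = 0.635 mV.
(2.68711 − 0)/0.000634766 = 4233.2318; ⌊·⌋ gives code 4233.
Code 4233 maps back to 0 + 4233×0.000634766 V = 2.6869629 V.
Difference: 0.000147109 V → 0.147 mV.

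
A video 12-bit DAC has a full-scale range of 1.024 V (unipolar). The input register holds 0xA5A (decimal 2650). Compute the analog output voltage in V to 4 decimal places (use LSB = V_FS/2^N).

0.6625 V

LSB = 1.024 V / 2^12 = 250.00 µV.
Code 0xA5A = 2650 decimal.
V_out = 0 + 2650 × 0.00025 V = 0.6625 V.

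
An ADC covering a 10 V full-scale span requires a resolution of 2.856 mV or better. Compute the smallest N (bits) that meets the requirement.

Number of steps required ≥ 10 V / 2.856 mV = 3501.40.
Need 2^N ≥ 3501.40; 2^11 = 2048, 2^12 = 4096.
Minimum N = 12.

12 bits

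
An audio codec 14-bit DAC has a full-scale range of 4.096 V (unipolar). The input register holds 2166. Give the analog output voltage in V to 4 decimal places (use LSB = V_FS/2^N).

LSB = 4.096 V / 2^14 = 250.00 µV.
V_out = 0 + 2166 × 0.00025 V = 0.5415 V.

0.5415 V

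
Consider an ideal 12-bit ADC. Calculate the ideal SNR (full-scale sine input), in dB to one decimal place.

SNR ≈ 6.02·N + 1.76 dB = 6.02·12 + 1.76 = 74.00 dB.

74.0 dB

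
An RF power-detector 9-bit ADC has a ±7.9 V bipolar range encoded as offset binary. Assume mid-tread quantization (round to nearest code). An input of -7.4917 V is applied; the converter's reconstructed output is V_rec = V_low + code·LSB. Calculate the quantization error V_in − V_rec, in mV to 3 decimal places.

LSB = 15.8/2^9 = 30.859 mV.
(V_in − V_low)/LSB = (-7.4917 − (−7.9))/0.0308594 = 13.2310 → code 13 (round).
Reconstructed: -7.4988281 V.
V_in − V_rec = 0.00712812 V = 7.128 mV.

7.128 mV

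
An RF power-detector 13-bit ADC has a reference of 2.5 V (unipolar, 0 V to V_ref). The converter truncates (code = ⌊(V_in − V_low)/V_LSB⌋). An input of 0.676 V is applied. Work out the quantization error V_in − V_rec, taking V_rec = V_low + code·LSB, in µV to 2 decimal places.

LSB = 2.5/2^13 = 305.18 µV.
(0.676 − 0)/0.000305176 = 2215.1168; ⌊·⌋ gives code 2215.
Reconstructed: 0.67596436 V.
Difference: 3.56445e-05 V → 35.64 µV.

35.64 µV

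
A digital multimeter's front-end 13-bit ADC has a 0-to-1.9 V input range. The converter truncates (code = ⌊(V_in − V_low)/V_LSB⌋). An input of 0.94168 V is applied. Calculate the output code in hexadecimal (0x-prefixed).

LSB = 1.9 V / 8192 = 231.93 µV.
(V_in − V_low)/LSB = (0.94168 − 0) / 0.000231934 = 4060.128.
Floor → code 4060.
In hexadecimal (0x-prefixed): 0xFDC.

code 0xFDC (decimal 4060)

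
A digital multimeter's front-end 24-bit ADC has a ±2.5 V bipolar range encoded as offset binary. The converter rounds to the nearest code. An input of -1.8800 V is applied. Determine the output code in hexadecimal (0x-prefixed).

With 16777216 levels over 5 V, one step is 0.30 µV.
(V_in − V_low)/LSB = (-1.8800 − (−2.5)) / 2.98023e-07 = 2080374.784.
Round → code 2080375.
In hexadecimal (0x-prefixed): 0x1FBE77.

code 0x1FBE77 (decimal 2080375)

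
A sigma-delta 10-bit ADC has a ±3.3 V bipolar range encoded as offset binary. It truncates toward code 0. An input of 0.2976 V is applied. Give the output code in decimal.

LSB = 6.6 V / 1024 = 6.445 mV.
(0.2976 − (−3.3)) / 0.00644531 = 558.173 LSBs.
Floor → code 558.

code 558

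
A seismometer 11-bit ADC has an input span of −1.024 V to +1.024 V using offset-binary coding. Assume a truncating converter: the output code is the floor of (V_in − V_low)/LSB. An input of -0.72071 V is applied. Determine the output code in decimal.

Full-scale span = 2.048 V; LSB = 2.048/2^11 = 1.000 mV.
Input sits at 303.290 steps above V_low.
Floor → code 303.

code 303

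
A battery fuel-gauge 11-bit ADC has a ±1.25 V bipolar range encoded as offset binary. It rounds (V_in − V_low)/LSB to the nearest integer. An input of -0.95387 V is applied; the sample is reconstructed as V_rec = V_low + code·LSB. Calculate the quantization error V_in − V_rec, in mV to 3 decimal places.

-0.501 mV

Step size: 2.5 V ÷ 2^11 = 1.221 mV.
(V_in − V_low)/LSB = (-0.95387 − (−1.25))/0.0012207 = 242.5897 → code 243 (round).
Reconstructed: -0.95336914 V.
Error = -0.95387 − (−0.95336914) = -0.000500859 V = -0.501 mV.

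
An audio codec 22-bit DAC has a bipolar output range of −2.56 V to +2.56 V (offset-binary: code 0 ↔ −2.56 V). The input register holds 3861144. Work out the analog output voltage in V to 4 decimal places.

2.1533 V

LSB = 5.12 V / 2^22 = 1.22 µV.
V_out = (−2.56) + 3861144 × 1.2207e-06 V = 2.15331 V.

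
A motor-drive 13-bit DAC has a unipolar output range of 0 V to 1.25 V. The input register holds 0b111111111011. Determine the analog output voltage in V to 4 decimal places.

LSB = 1.25 V / 2^13 = 152.59 µV.
Code 0b111111111011 = 4091 decimal.
V_out = 0 + 4091 × 0.000152588 V = 0.624237 V.

0.6242 V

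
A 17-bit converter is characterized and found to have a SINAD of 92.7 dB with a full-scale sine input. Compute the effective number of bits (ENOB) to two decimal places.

ENOB = (SINAD − 1.76) / 6.02 = (92.7 − 1.76)/6.02 = 15.106.

15.11 bits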